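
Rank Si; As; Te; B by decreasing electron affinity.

Te, Si, As, B

B is in period 2, group 13; Si is in period 3, group 14; As is in period 4, group 15; Te is in period 5, group 16.
Electron affinity generally becomes more exothermic across a period toward the halogens and less exothermic down a group.
These sit on a diagonal, where the across-period and down-group effects partly cancel.
As > B: period and group pull opposite ways; the across-period shift dominates (78 vs 27 kJ/mol).
Si > As: the two effects oppose for this pair; the down-group effect wins (134 vs 78 kJ/mol).
Te > Si: the two effects oppose for this pair; the across-period effect wins (190 vs 134 kJ/mol).
Tabulated electron affinity (kJ/mol): B 27, Si 134, As 78, Te 190.
So from highest to lowest: Te > Si > As > B.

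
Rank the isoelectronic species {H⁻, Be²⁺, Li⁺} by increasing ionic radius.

Be²⁺, Li⁺, H⁻

All of these have 2 electrons, so size is governed by nuclear charge alone: the more protons, the stronger the pull on the same electron cloud, and the smaller the ion.
Nuclear charges: Be²⁺ (Z=4), Li⁺ (Z=3), H⁻ (Z=1).
Smallest to largest: Be²⁺ < Li⁺ < H⁻.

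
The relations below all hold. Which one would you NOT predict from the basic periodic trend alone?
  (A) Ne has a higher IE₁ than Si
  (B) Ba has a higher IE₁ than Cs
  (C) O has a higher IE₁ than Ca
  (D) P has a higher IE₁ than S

The general trend: IE₁ increases across a period and decreases down a group.
(A) Ne (period 2, group 18) vs Si (period 3, group 14): the stated order agrees with the simple trend.
(B) Ba (period 6, group 2) vs Cs (period 6, group 1): the stated order agrees with the simple trend.
(C) O (period 2, group 16) vs Ca (period 4, group 2): the stated order agrees with the simple trend.
(D) P (period 3, group 15) vs S (period 3, group 16): the stated order contradicts the simple trend.
The exception is (D): S (3p⁴) ionizes more easily than half-filled P (3p³) because the paired 3p electron in S is pushed out by e⁻–e⁻ repulsion.

(D)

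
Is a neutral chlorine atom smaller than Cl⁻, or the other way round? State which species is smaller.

Forming Cl⁻ adds 1 electron to Cl. More electron–electron repulsion in the same shell, with unchanged nuclear charge, lets the cloud expand.
An anion is larger than its parent atom: Cl⁻ > Cl.

Cl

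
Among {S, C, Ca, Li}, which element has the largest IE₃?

The third ionization energy removes an electron from the +2 ion. For each element: S²⁺ still has 4 valence electrons; C²⁺ still has 2 valence electrons; Ca²⁺ is the bare [Ar] core; Li²⁺ is already 1 electron into the core.
Core electrons are held far more tightly than valence electrons, so Ca and Li top the IE_3 order.
Valence configurations: S²⁺ [Ne]3s²3p², C²⁺ [He]2s².
Tabulated IE_3 (kJ/mol): S 3357, C 4620, Ca 4912, Li 11815.
Hence IE_3: S < C < Ca < Li.

Li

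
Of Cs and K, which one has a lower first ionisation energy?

K is in period 4, group 1; Cs is in period 6, group 1.
Removing the outermost electron gets harder across a period and easier down a group.
All are in group 1, so first ionization energy increases up the group.
So Cs has the lower first ionisation energy (Cs < K).

Cs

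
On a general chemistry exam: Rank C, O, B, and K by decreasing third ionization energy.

After 2 electrons have been removed, what remains? C²⁺ still has 2 valence electrons; O²⁺ still has 4 valence electrons; B²⁺ still has 1 valence electron; K²⁺ is already 1 electron into the core.
Usually core removal costs more than valence removal, but here the competition is close: a tightly held n=2 valence electron can cost more to remove than an n=3 core electron, so the actual values have to decide it.
Valence configurations: C²⁺ [He]2s², O²⁺ [He]2s²2p², B²⁺ [He]2s¹.
The numbers (kJ/mol): C 4620, O 5300, B 3660, K 4420.
Overall IE_3 order: B < K < C < O.

O > C > K > B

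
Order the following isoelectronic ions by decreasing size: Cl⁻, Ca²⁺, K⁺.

Cl⁻ > K⁺ > Ca²⁺

All of these have 18 electrons, so size is governed by nuclear charge alone: the more protons, the stronger the pull on the same electron cloud, and the smaller the ion.
Nuclear charges: Ca²⁺ (Z=20), K⁺ (Z=19), Cl⁻ (Z=17).
Largest to smallest: Cl⁻ > K⁺ > Ca²⁺.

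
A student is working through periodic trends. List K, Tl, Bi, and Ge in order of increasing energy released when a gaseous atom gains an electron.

K is in period 4, group 1; Ge is in period 4, group 14; Tl is in period 6, group 13; Bi is in period 6, group 15.
Adding an electron releases more energy for atoms nearer the top right (short of the noble gases).
Neither a single period nor a single group — weigh both effects.
K > Tl: period and group pull opposite ways; the down-group shift dominates (48 vs 19 kJ/mol).
Bi > K: the two effects oppose for this pair; the across-period effect wins (91 vs 48 kJ/mol).
Ge > Bi: the two effects oppose for this pair; the down-group effect wins (119 vs 91 kJ/mol).
For reference (kJ/mol): K 48, Ge 119, Tl 19, Bi 91.
So from lowest to highest: Tl < K < Bi < Ge.

Tl, K, Bi, Ge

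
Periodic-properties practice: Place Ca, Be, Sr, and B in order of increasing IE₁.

Be is in period 2, group 2; B is in period 2, group 13; Ca is in period 4, group 2; Sr is in period 5, group 2.
Removing the outermost electron gets harder across a period and easier down a group.
Neither a single period nor a single group — weigh both effects.
Ca > Sr: they share group 2; the group trend gives Ca the larger value.
B > Ca: relative to Ca, both the across-period and down-group shifts push B's first ionization energy up.
Be > B: this pair runs against the simple trend — see the exception note.
Note the exception: Be has a higher first ionization energy than B, contrary to the simple trend — removing B's lone 2p electron is easier than breaking Be's filled 2s².
Approximate values (kJ/mol): Be 900, B 801, Ca 590, Sr 550.
So from lowest to highest: Sr < Ca < B < Be.

Sr < Ca < B < Be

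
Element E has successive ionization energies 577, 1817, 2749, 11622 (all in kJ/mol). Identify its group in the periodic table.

Group 13

Look for the largest jump between consecutive ionization energies: IE4/IE3 ≈ 4.2, far larger than any earlier ratio.
That jump marks the point where a core electron is being removed. So the atom has 3 valence electrons.
A main-group element with 3 valence electrons is in group 13.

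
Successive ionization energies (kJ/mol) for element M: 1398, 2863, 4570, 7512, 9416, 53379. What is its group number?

Group 15

Look for the largest jump between consecutive ionization energies: IE6/IE5 ≈ 5.7, far larger than any earlier ratio.
That jump marks the point where a core electron is being removed. So the atom has 5 valence electrons.
A main-group element with 5 valence electrons is in group 15.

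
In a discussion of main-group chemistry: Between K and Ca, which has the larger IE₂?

K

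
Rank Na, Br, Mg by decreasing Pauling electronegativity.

Br, Mg, Na

Atoms toward the upper right of the periodic table pull bonding electrons most strongly.
Neither a single period nor a single group — weigh both effects.
Mg > Na: both are in period 3; the period trend gives Mg the larger value.
Br > Mg: period and group pull opposite ways; the across-period shift dominates (2.96 vs 1.31).
For reference (Pauling): Na 0.93, Mg 1.31, Br 2.96.
So from highest to lowest: Br > Mg > Na.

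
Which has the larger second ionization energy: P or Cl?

Cl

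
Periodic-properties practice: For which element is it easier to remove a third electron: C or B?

B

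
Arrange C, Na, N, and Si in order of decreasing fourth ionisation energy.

Na, N, C, Si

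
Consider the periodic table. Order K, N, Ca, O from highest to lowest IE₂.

O > K > N > Ca

After 1 electron has been removed, what remains? K⁺ is the bare [Ar] core; N⁺ still has 4 valence electrons; Ca⁺ still has 1 valence electron; O⁺ still has 5 valence electrons.
Usually core removal costs more than valence removal, but here the competition is close: a tightly held n=2 valence electron can cost more to remove than an n=3 core electron, so the actual values have to decide it.
Valence configurations: N⁺ [He]2s²2p², Ca⁺ [Ar]4s¹, O⁺ [He]2s²2p³.
Approximate IE_2 values (kJ/mol): K 3052, N 2856, Ca 1145, O 3388.
So the second ionization energies run Ca < N < K < O.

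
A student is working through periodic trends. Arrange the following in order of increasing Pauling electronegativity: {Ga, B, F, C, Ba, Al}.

Ba < Al < Ga < B < C < F

B is in period 2, group 13; C is in period 2, group 14; F is in period 2, group 17; Al is in period 3, group 13; Ga is in period 4, group 13; Ba is in period 6, group 2.
Atoms toward the upper right of the periodic table pull bonding electrons most strongly.
Here both period and group differ, so the two effects have to be weighed against each other.
Al > Ba: both effects reinforce here, so Al is clearly the higher of the two.
Ga > Al: this pair runs against the simple trend — see the exception note.
B > Ga: B sits above Ga in group 13, so the down-group effect alone puts B higher.
C > B: both are in period 2; the period trend gives C the larger value.
F > C: both are in period 2; the period trend gives F the larger value.
Note the exception: Ga has a higher electronegativity than Al, contrary to the simple trend — poor shielding by filled d (and f) subshells raises the heavier element's effective nuclear charge more than the simple down-group trend predicts.
Tabulated electronegativity (Pauling): B 2.04, C 2.55, F 3.98, Al 1.61, Ga 1.81, Ba 0.89.
So from lowest to highest: Ba < Al < Ga < B < C < F.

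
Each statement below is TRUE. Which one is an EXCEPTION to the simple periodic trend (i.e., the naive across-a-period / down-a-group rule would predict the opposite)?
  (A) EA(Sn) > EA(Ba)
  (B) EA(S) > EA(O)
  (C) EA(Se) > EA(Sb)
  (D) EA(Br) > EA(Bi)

(B)

The general trend: electron affinity increases across a period and decreases down a group.
(A) Sn (period 5, group 14) vs Ba (period 6, group 2): the stated order agrees with the simple trend.
(B) S (period 3, group 16) vs O (period 2, group 16): the stated order contradicts the simple trend.
(C) Se (period 4, group 16) vs Sb (period 5, group 15): the stated order agrees with the simple trend.
(D) Br (period 4, group 17) vs Bi (period 6, group 15): the stated order agrees with the simple trend.
The exception is (B): the compact 2p subshell of O repels the added electron more than S's larger 3p does.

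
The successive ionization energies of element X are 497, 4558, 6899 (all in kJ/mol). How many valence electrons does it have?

Look for the largest jump between consecutive ionization energies: IE2/IE1 ≈ 9.2, far larger than any earlier ratio.
That jump marks the point where a core electron is being removed. So the atom has 1 valence electron.

1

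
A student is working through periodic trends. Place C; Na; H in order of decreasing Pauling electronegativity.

C, H, Na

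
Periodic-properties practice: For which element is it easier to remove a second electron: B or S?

After 1 electron has been removed, what remains? B⁺ still has 2 valence electrons; S⁺ still has 5 valence electrons.
All are still removing valence electrons, so compare the +1 ions as you would atoms: IE_2 generally rises across a period (higher Z_eff) and falls down a group (larger shell), subject to the usual subshell exceptions.
Valence configurations: B⁺ [He]2s², S⁺ [Ne]3s²3p³.
Approximate IE_2 values (kJ/mol): B 2427, S 2252.
Overall IE_2 order: S < B.

S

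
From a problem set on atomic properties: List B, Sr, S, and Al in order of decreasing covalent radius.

Sr, Al, S, B

B is in period 2, group 13; Al is in period 3, group 13; S is in period 3, group 16; Sr is in period 5, group 2.
Moving right in a period, electrons are added to the same shell under a stronger nuclear pull, so atoms get smaller; moving down, a new shell is opened and atoms get larger.
Here both period and group differ, so the two effects have to be weighed against each other.
S > B: the two effects oppose for this pair; the down-group effect wins (103 vs 85 pm).
Al > S: both are in period 3; the period trend gives Al the larger value.
Sr > Al: relative to Al, both the across-period and down-group shifts push Sr's atomic radius up.
For reference (pm): B 85, Al 126, S 103, Sr 185.
So from largest to smallest: Sr > Al > S > B.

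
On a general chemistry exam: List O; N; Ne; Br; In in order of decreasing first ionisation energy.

Ne, N, O, Br, In

N is in period 2, group 15; O is in period 2, group 16; Ne is in period 2, group 18; Br is in period 4, group 17; In is in period 5, group 13.
First ionization energy rises across a period (greater Z_eff holds electrons more tightly) and falls down a group (valence electrons are farther from the nucleus).
Here both period and group differ, so the two effects have to be weighed against each other.
Br > In: both effects reinforce here, so Br is clearly the higher of the two.
O > Br: period and group pull opposite ways; the down-group shift dominates (1314 vs 1140 kJ/mol).
N > O: this pair runs against the simple trend — see the exception note.
Ne > N: both are in period 2; the period trend gives Ne the larger value.
Note the exception: N has a higher first ionization energy than O, contrary to the simple trend — pairing an electron in O's 2p⁴ costs repulsion energy, so O ionizes more easily than half-filled N (2p³).
For reference (kJ/mol): N 1402, O 1314, Ne 2081, Br 1140, In 558.
So from highest to lowest: Ne > N > O > Br > In.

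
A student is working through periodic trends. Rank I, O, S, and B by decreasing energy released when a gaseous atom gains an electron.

I, S, O, B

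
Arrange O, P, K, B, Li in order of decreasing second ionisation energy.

Consider each +1 ion: O⁺ still has 5 valence electrons; P⁺ still has 4 valence electrons; K⁺ is the bare [Ar] core; B⁺ still has 2 valence electrons; Li⁺ is the bare [He] core.
Usually core removal costs more than valence removal, but here the competition is close: a tightly held n=2 valence electron can cost more to remove than an n=3 core electron, so the actual values have to decide it.
Valence configurations: O⁺ [He]2s²2p³, P⁺ [Ne]3s²3p², B⁺ [He]2s².
Tabulated IE_2 (kJ/mol): O 3388, P 1907, K 3052, B 2427, Li 7298.
So the second ionization energies run P < B < K < O < Li.

Li > O > K > B > P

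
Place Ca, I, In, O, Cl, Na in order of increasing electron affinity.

Ca < In < Na < O < I < Cl

Adding an electron releases more energy for atoms nearer the top right (short of the noble gases).
These span different periods and groups, so the two trends combine.
In > Ca: period and group pull opposite ways; the across-period shift dominates (29 vs 2 kJ/mol).
Na > In: period and group pull opposite ways; the down-group shift dominates (53 vs 29 kJ/mol).
O > Na: relative to Na, both the across-period and down-group shifts push O's electron affinity up.
I > O: period and group pull opposite ways; the across-period shift dominates (295 vs 141 kJ/mol).
Cl > I: they share group 17; the group trend gives Cl the larger value.
Approximate values (kJ/mol): O 141, Na 53, Cl 349, Ca 2, In 29, I 295.
So from lowest to highest: Ca < In < Na < O < I < Cl.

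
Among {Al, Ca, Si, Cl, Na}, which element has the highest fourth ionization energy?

Al

IE_4 is the cost of taking one more electron from the +3 cation: Al³⁺ is the bare [Ne] core; Ca³⁺ is already 1 electron into the core; Si³⁺ still has 1 valence electron; Cl³⁺ still has 4 valence electrons; Na³⁺ is already 2 electrons into the core.
Core electrons are held far more tightly than valence electrons, so Ca, Na and Al top the IE_4 order.
Valence configurations: Si³⁺ [Ne]3s¹, Cl³⁺ [Ne]3s²3p².
Approximate IE_4 values (kJ/mol): Al 11577, Ca 6491, Si 4356, Cl 5159, Na 9543.
Overall IE_4 order: Si < Cl < Ca < Na < Al.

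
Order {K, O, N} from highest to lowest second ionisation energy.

O > K > N

Consider each +1 ion: K⁺ is the bare [Ar] core; O⁺ still has 5 valence electrons; N⁺ still has 4 valence electrons.
Usually core removal costs more than valence removal, but here the competition is close: a tightly held n=2 valence electron can cost more to remove than an n=3 core electron, so the actual values have to decide it.
Valence configurations: O⁺ [He]2s²2p³, N⁺ [He]2s²2p².
Tabulated IE_2 (kJ/mol): K 3052, O 3388, N 2856.
Hence IE_2: N < K < O.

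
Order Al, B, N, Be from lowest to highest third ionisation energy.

Al < B < N < Be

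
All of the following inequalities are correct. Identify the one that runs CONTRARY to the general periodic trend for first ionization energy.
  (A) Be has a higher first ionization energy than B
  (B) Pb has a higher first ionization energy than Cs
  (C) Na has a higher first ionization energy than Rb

(A)

The general trend: first ionization energy increases across a period and decreases down a group.
(A) Be (period 2, group 2) vs B (period 2, group 13): the stated order contradicts the simple trend.
(B) Pb (period 6, group 14) vs Cs (period 6, group 1): the stated order agrees with the simple trend.
(C) Na (period 3, group 1) vs Rb (period 5, group 1): the stated order agrees with the simple trend.
The exception is (A): removing B's lone 2p electron is easier than breaking Be's filled 2s².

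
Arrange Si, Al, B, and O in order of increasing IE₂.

Si < Al < B < O

Consider each +1 ion: Si⁺ still has 3 valence electrons; Al⁺ still has 2 valence electrons; B⁺ still has 2 valence electrons; O⁺ still has 5 valence electrons.
All are still removing valence electrons, so compare the +1 ions as you would atoms: IE_2 generally rises across a period (higher Z_eff) and falls down a group (larger shell), subject to the usual subshell exceptions.
Valence configurations: Si⁺ [Ne]3s²3p¹, Al⁺ [Ne]3s², B⁺ [He]2s², O⁺ [He]2s²2p³.
Si⁺ loses a lone 3p electron whereas Al⁺ must break into a filled 3s² pair, so IE_2(Al) > IE_2(Si) even though Si has the higher nuclear charge.
Approximate IE_2 values (kJ/mol): Si 1577, Al 1817, B 2427, O 3388.
So the second ionization energies run Si < Al < B < O.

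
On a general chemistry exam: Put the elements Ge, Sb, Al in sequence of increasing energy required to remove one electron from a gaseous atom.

Al < Ge < Sb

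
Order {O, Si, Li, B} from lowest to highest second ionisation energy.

IE_2 is the cost of taking one more electron from the +1 cation: O⁺ still has 5 valence electrons; Si⁺ still has 3 valence electrons; Li⁺ is the bare [He] core; B⁺ still has 2 valence electrons.
Breaking into a closed-shell core is much more expensive than removing a leftover valence electron — Li has the largest IE_2 here.
Valence configurations: O⁺ [He]2s²2p³, Si⁺ [Ne]3s²3p¹, B⁺ [He]2s².
The numbers (kJ/mol): O 3388, Si 1577, Li 7298, B 2427.
Putting it together, IE_2: Si < B < O < Li.

Si, B, O, Li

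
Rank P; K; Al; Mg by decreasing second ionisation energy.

After 1 electron has been removed, what remains? P⁺ still has 4 valence electrons; K⁺ is the bare [Ar] core; Al⁺ still has 2 valence electrons; Mg⁺ still has 1 valence electron.
Pulling an electron out of a noble-gas core costs far more than removing a remaining valence electron, so K sits at the high end of IE_2.
Valence configurations: P⁺ [Ne]3s²3p², Al⁺ [Ne]3s², Mg⁺ [Ne]3s¹.
The numbers (kJ/mol): P 1907, K 3052, Al 1817, Mg 1451.
So the second ionization energies run Mg < Al < P < K.

K > P > Al > Mg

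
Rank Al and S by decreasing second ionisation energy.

S > Al

The second ionization energy removes an electron from the +1 ion. For each element: Al⁺ still has 2 valence electrons; S⁺ still has 5 valence electrons.
All are still removing valence electrons, so compare the +1 ions as you would atoms: IE_2 generally rises across a period (higher Z_eff) and falls down a group (larger shell), subject to the usual subshell exceptions.
Valence configurations: Al⁺ [Ne]3s², S⁺ [Ne]3s²3p³.
The numbers (kJ/mol): Al 1817, S 2252.
So the second ionization energies run Al < S.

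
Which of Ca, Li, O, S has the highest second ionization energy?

Li

Consider each +1 ion: Ca⁺ still has 1 valence electron; Li⁺ is the bare [He] core; O⁺ still has 5 valence electrons; S⁺ still has 5 valence electrons.
Breaking into a closed-shell core is much more expensive than removing a leftover valence electron — Li has the largest IE_2 here.
Valence configurations: Ca⁺ [Ar]4s¹, O⁺ [He]2s²2p³, S⁺ [Ne]3s²3p³.
Approximate IE_2 values (kJ/mol): Ca 1145, Li 7298, O 3388, S 2252.
Overall IE_2 order: Ca < S < O < Li.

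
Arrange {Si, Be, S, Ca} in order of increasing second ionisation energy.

Ca < Si < Be < S

IE_2 is the cost of taking one more electron from the +1 cation: Si⁺ still has 3 valence electrons; Be⁺ still has 1 valence electron; S⁺ still has 5 valence electrons; Ca⁺ still has 1 valence electron.
All are still removing valence electrons, so compare the +1 ions as you would atoms: IE_2 generally rises across a period (higher Z_eff) and falls down a group (larger shell), subject to the usual subshell exceptions.
Valence configurations: Si⁺ [Ne]3s²3p¹, Be⁺ [He]2s¹, S⁺ [Ne]3s²3p³, Ca⁺ [Ar]4s¹.
Approximate IE_2 values (kJ/mol): Si 1577, Be 1757, S 2252, Ca 1145.
Overall IE_2 order: Ca < Si < Be < S.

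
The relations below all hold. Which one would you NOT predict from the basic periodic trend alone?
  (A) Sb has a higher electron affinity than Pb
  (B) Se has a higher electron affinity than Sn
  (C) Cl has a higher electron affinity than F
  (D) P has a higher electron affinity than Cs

(C)

The general trend: electron affinity increases across a period and decreases down a group.
(A) Sb (period 5, group 15) vs Pb (period 6, group 14): the stated order agrees with the simple trend.
(B) Se (period 4, group 16) vs Sn (period 5, group 14): the stated order agrees with the simple trend.
(C) Cl (period 3, group 17) vs F (period 2, group 17): the stated order contradicts the simple trend.
(D) P (period 3, group 15) vs Cs (period 6, group 1): the stated order agrees with the simple trend.
The exception is (C): F's small 2p subshell makes the incoming electron feel strong e⁻–e⁻ repulsion, so Cl actually releases more energy on gaining an electron.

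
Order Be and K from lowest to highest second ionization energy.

IE_2 is the cost of taking one more electron from the +1 cation: Be⁺ still has 1 valence electron; K⁺ is the bare [Ar] core.
Core electrons are held far more tightly than valence electrons, so K tops the IE_2 order.
The numbers (kJ/mol): Be 1757, K 3052.
So the second ionization energies run Be < K.

Be < K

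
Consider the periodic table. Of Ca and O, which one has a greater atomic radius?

Ca

O is in period 2, group 16; Ca is in period 4, group 2.
Across a period the added protons contract the valence shell; down a group each new principal shell makes the atom larger.
Here both period and group differ, so the two effects have to be weighed against each other.
Ca > O: both effects reinforce here, so Ca is clearly the larger of the two.
Tabulated atomic radius (pm): O 63, Ca 171.
So Ca has the greater atomic radius (Ca > O).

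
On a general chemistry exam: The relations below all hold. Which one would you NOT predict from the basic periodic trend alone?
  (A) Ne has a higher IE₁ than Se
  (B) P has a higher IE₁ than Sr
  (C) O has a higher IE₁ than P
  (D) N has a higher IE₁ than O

(D)

The general trend: IE₁ increases across a period and decreases down a group.
(A) Ne (period 2, group 18) vs Se (period 4, group 16): the stated order agrees with the simple trend.
(B) P (period 3, group 15) vs Sr (period 5, group 2): the stated order agrees with the simple trend.
(C) O (period 2, group 16) vs P (period 3, group 15): the stated order agrees with the simple trend.
(D) N (period 2, group 15) vs O (period 2, group 16): the stated order contradicts the simple trend.
The exception is (D): pairing an electron in O's 2p⁴ costs repulsion energy, so O ionizes more easily than half-filled N (2p³).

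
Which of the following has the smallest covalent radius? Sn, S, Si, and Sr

S

Si is in period 3, group 14; S is in period 3, group 16; Sr is in period 5, group 2; Sn is in period 5, group 14.
Across a period the added protons contract the valence shell; down a group each new principal shell makes the atom larger.
Neither a single period nor a single group — weigh both effects.
Si > S: both are in period 3; the period trend gives Si the larger value.
Sn > Si: they share group 14; the group trend gives Sn the larger value.
Sr > Sn: both are in period 5; the period trend gives Sr the larger value.
For reference (pm): Si 116, S 103, Sr 185, Sn 140.
The smallest covalent radius among these belongs to S.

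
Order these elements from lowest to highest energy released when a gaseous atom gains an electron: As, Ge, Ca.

Ca < As < Ge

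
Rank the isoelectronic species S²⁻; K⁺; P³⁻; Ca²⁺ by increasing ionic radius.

All of these have 18 electrons, so size is governed by nuclear charge alone: the more protons, the stronger the pull on the same electron cloud, and the smaller the ion.
Nuclear charges: Ca²⁺ (Z=20), K⁺ (Z=19), S²⁻ (Z=16), P³⁻ (Z=15).
Smallest to largest: Ca²⁺ < K⁺ < S²⁻ < P³⁻.

Ca²⁺, K⁺, S²⁻, P³⁻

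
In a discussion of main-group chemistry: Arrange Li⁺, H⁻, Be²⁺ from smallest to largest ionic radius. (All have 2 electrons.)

All of these have 2 electrons, so size is governed by nuclear charge alone: the more protons, the stronger the pull on the same electron cloud, and the smaller the ion.
Nuclear charges: Be²⁺ (Z=4), Li⁺ (Z=3), H⁻ (Z=1).
Smallest to largest: Be²⁺ < Li⁺ < H⁻.

Be²⁺ < Li⁺ < H⁻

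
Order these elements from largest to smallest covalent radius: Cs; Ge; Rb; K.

Cs > Rb > K > Ge

Radius decreases left→right (rising Z_eff, same n) and increases top→bottom (higher n).
Neither a single period nor a single group — weigh both effects.
K > Ge: both are in period 4; the period trend gives K the larger value.
Rb > K: they share group 1; the group trend gives Rb the larger value.
Cs > Rb: Cs sits below Rb in group 1, so the down-group effect alone puts Cs larger.
For reference (pm): K 196, Ge 121, Rb 210, Cs 232.
So from largest to smallest: Cs > Rb > K > Ge.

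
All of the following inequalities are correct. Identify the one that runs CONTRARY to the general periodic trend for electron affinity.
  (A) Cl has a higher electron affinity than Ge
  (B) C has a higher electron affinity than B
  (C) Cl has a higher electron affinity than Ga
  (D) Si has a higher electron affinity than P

The general trend: electron affinity increases across a period and decreases down a group.
(A) Cl (period 3, group 17) vs Ge (period 4, group 14): the stated order agrees with the simple trend.
(B) C (period 2, group 14) vs B (period 2, group 13): the stated order agrees with the simple trend.
(C) Cl (period 3, group 17) vs Ga (period 4, group 13): the stated order agrees with the simple trend.
(D) Si (period 3, group 14) vs P (period 3, group 15): the stated order contradicts the simple trend.
The exception is (D): adding an electron to P's half-filled 3p³ is unfavourable, so Si (3p²) has the more exothermic EA.

(D)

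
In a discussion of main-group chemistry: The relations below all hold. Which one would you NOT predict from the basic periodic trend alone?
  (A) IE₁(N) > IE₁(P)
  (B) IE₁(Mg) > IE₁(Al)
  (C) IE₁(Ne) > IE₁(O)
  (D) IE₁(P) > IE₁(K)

(B)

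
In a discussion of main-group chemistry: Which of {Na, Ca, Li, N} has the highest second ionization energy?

Li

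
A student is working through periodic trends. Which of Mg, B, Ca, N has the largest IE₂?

N

IE_2 is the cost of taking one more electron from the +1 cation: Mg⁺ still has 1 valence electron; B⁺ still has 2 valence electrons; Ca⁺ still has 1 valence electron; N⁺ still has 4 valence electrons.
All are still removing valence electrons, so compare the +1 ions as you would atoms: IE_2 generally rises across a period (higher Z_eff) and falls down a group (larger shell), subject to the usual subshell exceptions.
Valence configurations: Mg⁺ [Ne]3s¹, B⁺ [He]2s², Ca⁺ [Ar]4s¹, N⁺ [He]2s²2p².
Tabulated IE_2 (kJ/mol): Mg 1451, B 2427, Ca 1145, N 2856.
Hence IE_2: Ca < Mg < B < N.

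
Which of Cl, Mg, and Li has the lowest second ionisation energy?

The second ionization energy removes an electron from the +1 ion. For each element: Cl⁺ still has 6 valence electrons; Mg⁺ still has 1 valence electron; Li⁺ is the bare [He] core.
Core electrons are held far more tightly than valence electrons, so Li tops the IE_2 order.
Valence configurations: Cl⁺ [Ne]3s²3p⁴, Mg⁺ [Ne]3s¹.
Approximate IE_2 values (kJ/mol): Cl 2298, Mg 1451, Li 7298.
Putting it together, IE_2: Mg < Cl < Li.

Mg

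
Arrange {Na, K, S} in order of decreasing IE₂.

The second ionization energy removes an electron from the +1 ion. For each element: Na⁺ is the bare [Ne] core; K⁺ is the bare [Ar] core; S⁺ still has 5 valence electrons.
Core electrons are held far more tightly than valence electrons, so K and Na top the IE_2 order.
Approximate IE_2 values (kJ/mol): Na 4562, K 3052, S 2252.
Putting it together, IE_2: S < K < Na.

Na > K > S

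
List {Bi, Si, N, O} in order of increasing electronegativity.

Si, Bi, N, O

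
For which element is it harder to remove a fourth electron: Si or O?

O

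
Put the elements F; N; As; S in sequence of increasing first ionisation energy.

As < S < N < F

N is in period 2, group 15; F is in period 2, group 17; S is in period 3, group 16; As is in period 4, group 15.
Removing the outermost electron gets harder across a period and easier down a group.
Here both period and group differ, so the two effects have to be weighed against each other.
S > As: relative to As, both the across-period and down-group shifts push S's first ionization energy up.
N > S: period and group pull opposite ways; the down-group shift dominates (1402 vs 1000 kJ/mol).
F > N: F lies to the right of N in period 2, so the across-period effect alone puts F higher.
Tabulated first ionization energy (kJ/mol): N 1402, F 1681, S 1000, As 947.
So from lowest to highest: As < S < N < F.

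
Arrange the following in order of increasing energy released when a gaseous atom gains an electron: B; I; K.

B is in period 2, group 13; K is in period 4, group 1; I is in period 5, group 17.
Adding an electron releases more energy for atoms nearer the top right (short of the noble gases).
Neither a single period nor a single group — weigh both effects.
K > B: this pair runs against the simple trend — see the exception note.
I > K: the two effects oppose for this pair; the across-period effect wins (295 vs 48 kJ/mol).
Note the exception: K has a higher electron affinity than B, contrary to the simple trend — B's ns²np¹ configuration gives only a small electron affinity — the sparsely filled np subshell binds an added electron weakly.
Approximate values (kJ/mol): B 27, K 48, I 295.
So from lowest to highest: B < K < I.

B < K < I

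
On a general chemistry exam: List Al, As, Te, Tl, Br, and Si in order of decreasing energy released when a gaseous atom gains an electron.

Br > Te > Si > As > Al > Tl

Adding an electron releases more energy for atoms nearer the top right (short of the noble gases).
These span different periods and groups, so the two trends combine.
Al > Tl: they share group 13; the group trend gives Al the larger value.
As > Al: period and group pull opposite ways; the across-period shift dominates (78 vs 42 kJ/mol).
Si > As: the two effects oppose for this pair; the down-group effect wins (134 vs 78 kJ/mol).
Te > Si: period and group pull opposite ways; the across-period shift dominates (190 vs 134 kJ/mol).
Br > Te: relative to Te, both the across-period and down-group shifts push Br's electron affinity up.
Approximate values (kJ/mol): Al 42, Si 134, As 78, Br 325, Te 190, Tl 19.
So from highest to lowest: Br > Te > Si > As > Al > Tl.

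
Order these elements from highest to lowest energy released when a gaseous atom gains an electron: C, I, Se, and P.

I > Se > C > P

C is in period 2, group 14; P is in period 3, group 15; Se is in period 4, group 16; I is in period 5, group 17.
EA tends to increase across a period and decrease down a group, though the pattern is less regular than for IE or radius.
These sit on a diagonal, where the across-period and down-group effects partly cancel.
C > P: the two effects oppose for this pair; the down-group effect wins (122 vs 72 kJ/mol).
Se > C: the two effects oppose for this pair; the across-period effect wins (195 vs 122 kJ/mol).
I > Se: period and group pull opposite ways; the across-period shift dominates (295 vs 195 kJ/mol).
Tabulated electron affinity (kJ/mol): C 122, P 72, Se 195, I 295.
So from highest to lowest: I > Se > C > P.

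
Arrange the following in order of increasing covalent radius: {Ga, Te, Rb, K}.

Ga < Te < K < Rb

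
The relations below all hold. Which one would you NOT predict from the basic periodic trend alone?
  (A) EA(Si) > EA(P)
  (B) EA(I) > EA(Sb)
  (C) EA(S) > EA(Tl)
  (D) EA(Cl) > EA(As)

The general trend: electron affinity increases across a period and decreases down a group.
(A) Si (period 3, group 14) vs P (period 3, group 15): the stated order contradicts the simple trend.
(B) I (period 5, group 17) vs Sb (period 5, group 15): the stated order agrees with the simple trend.
(C) S (period 3, group 16) vs Tl (period 6, group 13): the stated order agrees with the simple trend.
(D) Cl (period 3, group 17) vs As (period 4, group 15): the stated order agrees with the simple trend.
The exception is (A): adding an electron to P's half-filled 3p³ is unfavourable, so Si (3p²) has the more exothermic EA.

(A)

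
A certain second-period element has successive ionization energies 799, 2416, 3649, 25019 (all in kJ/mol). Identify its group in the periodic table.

Group 13

Look for the largest jump between consecutive ionization energies: IE4/IE3 ≈ 6.9, far larger than any earlier ratio.
That jump marks the point where a core electron is being removed. So the atom has 3 valence electrons.
A main-group element with 3 valence electrons is in group 13.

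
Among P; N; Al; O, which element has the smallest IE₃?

The third ionization energy removes an electron from the +2 ion. For each element: P²⁺ still has 3 valence electrons; N²⁺ still has 3 valence electrons; Al²⁺ still has 1 valence electron; O²⁺ still has 4 valence electrons.
All are still removing valence electrons, so compare the +2 ions as you would atoms: IE_3 generally rises across a period (higher Z_eff) and falls down a group (larger shell), subject to the usual subshell exceptions.
Valence configurations: P²⁺ [Ne]3s²3p¹, N²⁺ [He]2s²2p¹, Al²⁺ [Ne]3s¹, O²⁺ [He]2s²2p².
Tabulated IE_3 (kJ/mol): P 2914, N 4578, Al 2745, O 5300.
Overall IE_3 order: Al < P < N < O.

Al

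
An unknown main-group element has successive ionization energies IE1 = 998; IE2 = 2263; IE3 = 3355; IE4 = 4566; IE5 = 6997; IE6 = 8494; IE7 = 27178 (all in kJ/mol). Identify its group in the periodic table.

Group 16

Look for the largest jump between consecutive ionization energies: IE7/IE6 ≈ 3.2, far larger than any earlier ratio.
That jump marks the point where a core electron is being removed. So the atom has 6 valence electrons.
A main-group element with 6 valence electrons is in group 16.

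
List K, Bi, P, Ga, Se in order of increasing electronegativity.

P is in period 3, group 15; K is in period 4, group 1; Ga is in period 4, group 13; Se is in period 4, group 16; Bi is in period 6, group 15.
EN rises left→right (higher Z_eff, smaller atoms) and falls top→bottom (larger, more shielded atoms).
Here both period and group differ, so the two effects have to be weighed against each other.
Ga > K: Ga lies to the right of K in period 4, so the across-period effect alone puts Ga higher.
Bi > Ga: the two effects oppose for this pair; the across-period effect wins (2.02 vs 1.81).
P > Bi: they share group 15; the group trend gives P the larger value.
Se > P: the two effects oppose for this pair; the across-period effect wins (2.55 vs 2.19).
For reference (Pauling): P 2.19, K 0.82, Ga 1.81, Se 2.55, Bi 2.02.
So from lowest to highest: K < Ga < Bi < P < Se.

K < Ga < Bi < P < Se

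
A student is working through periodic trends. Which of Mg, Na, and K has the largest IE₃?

Mg

The third ionization energy removes an electron from the +2 ion. For each element: Mg²⁺ is the bare [Ne] core; Na²⁺ is already 1 electron into the core; K²⁺ is already 1 electron into the core.
All of these are removing an electron from a noble-gas core or deeper; the smaller core (lower principal quantum number) is held far more tightly, and within a period the higher nuclear charge binds the same core more tightly.
The numbers (kJ/mol): Mg 7733, Na 6910, K 4420.
So the third ionization energies run K < Na < Mg.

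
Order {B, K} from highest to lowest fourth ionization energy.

B > K

Consider each +3 ion: B³⁺ is the bare [He] core; K³⁺ is already 2 electrons into the core.
All of these are removing an electron from a noble-gas core or deeper; the smaller core (lower principal quantum number) is held far more tightly, and within a period the higher nuclear charge binds the same core more tightly.
Approximate IE_4 values (kJ/mol): B 25026, K 5877.
So the fourth ionization energies run K < B.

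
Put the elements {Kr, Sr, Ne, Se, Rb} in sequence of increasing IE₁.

Rb < Sr < Se < Kr < Ne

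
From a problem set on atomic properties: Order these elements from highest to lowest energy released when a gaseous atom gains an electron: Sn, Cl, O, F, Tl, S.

Cl, F, S, O, Sn, Tl

O is in period 2, group 16; F is in period 2, group 17; S is in period 3, group 16; Cl is in period 3, group 17; Sn is in period 5, group 14; Tl is in period 6, group 13.
Electron affinity generally becomes more exothermic across a period toward the halogens and less exothermic down a group.
Here both period and group differ, so the two effects have to be weighed against each other.
Sn > Tl: both effects reinforce here, so Sn is clearly the higher of the two.
O > Sn: relative to Sn, both the across-period and down-group shifts push O's electron affinity up.
S > O: this pair runs against the simple trend — see the exception note.
F > S: relative to S, both the across-period and down-group shifts push F's electron affinity up.
Cl > F: this pair runs against the simple trend — see the exception note.
Note the exception: S has a higher electron affinity than O, contrary to the simple trend — the compact 2p subshell of O repels the added electron more than S's larger 3p does.
Note the exception: Cl has a higher electron affinity than F, contrary to the simple trend — F's small 2p subshell makes the incoming electron feel strong e⁻–e⁻ repulsion, so Cl actually releases more energy on gaining an electron.
Approximate values (kJ/mol): O 141, F 328, S 200, Cl 349, Sn 107, Tl 19.
So from highest to lowest: Cl > F > S > O > Sn > Tl.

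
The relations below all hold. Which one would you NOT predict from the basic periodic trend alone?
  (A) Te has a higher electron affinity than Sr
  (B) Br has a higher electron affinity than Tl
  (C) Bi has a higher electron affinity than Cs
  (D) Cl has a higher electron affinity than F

(D)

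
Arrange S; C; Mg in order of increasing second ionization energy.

Mg < S < C

The second ionization energy removes an electron from the +1 ion. For each element: S⁺ still has 5 valence electrons; C⁺ still has 3 valence electrons; Mg⁺ still has 1 valence electron.
All are still removing valence electrons, so compare the +1 ions as you would atoms: IE_2 generally rises across a period (higher Z_eff) and falls down a group (larger shell), subject to the usual subshell exceptions.
Valence configurations: S⁺ [Ne]3s²3p³, C⁺ [He]2s²2p¹, Mg⁺ [Ne]3s¹.
The numbers (kJ/mol): S 2252, C 2353, Mg 1451.
So the second ionization energies run Mg < S < C.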